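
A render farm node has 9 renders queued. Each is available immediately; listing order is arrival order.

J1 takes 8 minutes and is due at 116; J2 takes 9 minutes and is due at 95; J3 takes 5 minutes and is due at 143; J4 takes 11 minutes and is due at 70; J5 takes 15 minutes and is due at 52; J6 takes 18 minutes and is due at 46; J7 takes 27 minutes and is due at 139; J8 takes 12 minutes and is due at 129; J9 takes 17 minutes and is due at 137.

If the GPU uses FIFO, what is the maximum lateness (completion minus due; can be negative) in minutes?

20

FIFO (arrival order): J1 J2 J3 J4 J5 J6 J7 J8 J9.
J1: 0→8, due 116, lateness -108
J2: 8→17, due 95, lateness -78
J3: 17→22, due 143, lateness -121
J4: 22→33, due 70, lateness -37
J5: 33→48, due 52, lateness -4
J6: 48→66, due 46, lateness 20
J7: 66→93, due 139, lateness -46
J8: 93→105, due 129, lateness -24
J9: 105→122, due 137, lateness -15
Maximum = 20.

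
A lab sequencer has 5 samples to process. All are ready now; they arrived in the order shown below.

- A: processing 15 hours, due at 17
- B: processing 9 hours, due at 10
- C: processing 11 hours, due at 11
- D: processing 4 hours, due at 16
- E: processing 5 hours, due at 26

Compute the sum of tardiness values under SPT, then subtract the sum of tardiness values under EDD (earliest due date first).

SPT (increasing processing time): D E B C A.
D: 0→4, due 16, tardiness 0
E: 4→9, due 26, tardiness 0
B: 9→18, due 10, tardiness 8
C: 18→29, due 11, tardiness 18
A: 29→44, due 17, tardiness 27
Sum = 0+0+8+18+27 = 53.
EDD (increasing due date): B C D A E.
B: 0→9, due 10, tardiness 0
C: 9→20, due 11, tardiness 9
D: 20→24, due 16, tardiness 8
A: 24→39, due 17, tardiness 22
E: 39→44, due 26, tardiness 18
Sum = 0+9+8+22+18 = 57.
Difference = 53 − 57 = -4.

-4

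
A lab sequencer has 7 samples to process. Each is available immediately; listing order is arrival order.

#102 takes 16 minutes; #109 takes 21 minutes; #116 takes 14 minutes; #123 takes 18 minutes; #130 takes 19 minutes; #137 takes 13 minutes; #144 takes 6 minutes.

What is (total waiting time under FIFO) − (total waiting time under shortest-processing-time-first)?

102

FIFO (arrival order): #102 #109 #116 #123 #130 #137 #144.
#102: waits 0, runs 0→16
#109: waits 16, runs 16→37
#116: waits 37, runs 37→51
#123: waits 51, runs 51→69
#130: waits 69, runs 69→88
#137: waits 88, runs 88→101
#144: waits 101, runs 101→107
Sum = 0+16+37+51+69+88+101 = 362.
SPT (increasing processing time): #144 #137 #116 #102 #123 #130 #109.
#144: waits 0, runs 0→6
#137: waits 6, runs 6→19
#116: waits 19, runs 19→33
#102: waits 33, runs 33→49
#123: waits 49, runs 49→67
#130: waits 67, runs 67→86
#109: waits 86, runs 86→107
Sum = 0+6+19+33+49+67+86 = 260.
Difference = 362 − 260 = 102.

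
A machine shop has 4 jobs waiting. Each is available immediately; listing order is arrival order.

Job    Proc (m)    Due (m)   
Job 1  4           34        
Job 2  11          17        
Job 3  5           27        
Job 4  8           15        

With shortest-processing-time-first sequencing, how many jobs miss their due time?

2

SPT (increasing processing time): Job 1 Job 3 Job 4 Job 2.
Job 1: 0→4, due 34, tardiness 0
Job 3: 4→9, due 27, tardiness 0
Job 4: 9→17, due 15, tardiness 2
Job 2: 17→28, due 17, tardiness 11
Late jobs: 2.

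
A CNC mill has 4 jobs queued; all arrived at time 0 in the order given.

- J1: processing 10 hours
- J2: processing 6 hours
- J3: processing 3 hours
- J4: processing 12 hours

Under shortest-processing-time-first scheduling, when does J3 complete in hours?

3

SPT (increasing processing time): J3 J2 J1 J4.
J3: 0→3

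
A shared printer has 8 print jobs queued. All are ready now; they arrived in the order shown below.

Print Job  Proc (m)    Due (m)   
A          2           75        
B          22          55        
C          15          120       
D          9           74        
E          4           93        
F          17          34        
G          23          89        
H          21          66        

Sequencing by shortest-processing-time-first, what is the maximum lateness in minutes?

SPT (increasing processing time): A E D C F H B G.
A: 0→2, due 75, lateness -73
E: 2→6, due 93, lateness -87
D: 6→15, due 74, lateness -59
C: 15→30, due 120, lateness -90
F: 30→47, due 34, lateness 13
H: 47→68, due 66, lateness 2
B: 68→90, due 55, lateness 35
G: 90→113, due 89, lateness 24
Maximum = 35.

35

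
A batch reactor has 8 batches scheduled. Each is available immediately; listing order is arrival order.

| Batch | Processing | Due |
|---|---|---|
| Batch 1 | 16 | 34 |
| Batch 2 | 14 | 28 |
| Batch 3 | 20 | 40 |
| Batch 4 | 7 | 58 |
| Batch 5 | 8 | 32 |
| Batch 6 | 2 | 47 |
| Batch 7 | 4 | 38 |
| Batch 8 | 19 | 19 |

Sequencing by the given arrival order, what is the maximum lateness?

FIFO (arrival order): Batch 1 Batch 2 Batch 3 Batch 4 Batch 5 Batch 6 Batch 7 Batch 8.
Batch 1: 0→16, due 34, lateness -18
Batch 2: 16→30, due 28, lateness 2
Batch 3: 30→50, due 40, lateness 10
Batch 4: 50→57, due 58, lateness -1
Batch 5: 57→65, due 32, lateness 33
Batch 6: 65→67, due 47, lateness 20
Batch 7: 67→71, due 38, lateness 33
Batch 8: 71→90, due 19, lateness 71
Maximum = 71.

71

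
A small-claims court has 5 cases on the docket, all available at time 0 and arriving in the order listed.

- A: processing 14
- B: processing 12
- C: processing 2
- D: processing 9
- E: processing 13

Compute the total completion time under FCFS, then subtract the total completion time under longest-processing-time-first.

-23

FIFO (arrival order): A B C D E.
A: 0→14
B: 14→26
C: 26→28
D: 28→37
E: 37→50
Sum = 14+26+28+37+50 = 155.
LPT (decreasing processing time): A E B D C.
A: 0→14
E: 14→27
B: 27→39
D: 39→48
C: 48→50
Sum = 14+27+39+48+50 = 178.
Difference = 155 − 178 = -23.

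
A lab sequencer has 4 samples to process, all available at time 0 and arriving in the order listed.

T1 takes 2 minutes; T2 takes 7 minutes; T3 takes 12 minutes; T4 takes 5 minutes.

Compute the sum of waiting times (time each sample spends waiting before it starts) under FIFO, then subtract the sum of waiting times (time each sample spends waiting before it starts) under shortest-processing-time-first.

FIFO (arrival order): T1 T2 T3 T4.
T1: waits 0, runs 0→2
T2: waits 2, runs 2→9
T3: waits 9, runs 9→21
T4: waits 21, runs 21→26
Sum = 0+2+9+21 = 32.
SPT (increasing processing time): T1 T4 T2 T3.
T1: waits 0, runs 0→2
T4: waits 2, runs 2→7
T2: waits 7, runs 7→14
T3: waits 14, runs 14→26
Sum = 0+2+7+14 = 23.
Difference = 32 − 23 = 9.

9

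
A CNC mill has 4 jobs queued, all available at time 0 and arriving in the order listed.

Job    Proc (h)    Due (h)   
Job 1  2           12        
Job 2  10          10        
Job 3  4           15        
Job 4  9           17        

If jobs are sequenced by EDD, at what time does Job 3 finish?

EDD (increasing due date): Job 2 Job 1 Job 3 Job 4.
Job 2: 0→10
Job 1: 10→12
Job 3: 12→16

16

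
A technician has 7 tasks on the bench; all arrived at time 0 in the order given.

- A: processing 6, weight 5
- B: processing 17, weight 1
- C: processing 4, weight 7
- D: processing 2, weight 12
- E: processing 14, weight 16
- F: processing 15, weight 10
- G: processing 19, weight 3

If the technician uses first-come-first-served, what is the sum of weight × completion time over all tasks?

FIFO (arrival order): A B C D E F G.
A: finishes 6, weight 5, w·C = 30
B: finishes 23, weight 1, w·C = 23
C: finishes 27, weight 7, w·C = 189
D: finishes 29, weight 12, w·C = 348
E: finishes 43, weight 16, w·C = 688
F: finishes 58, weight 10, w·C = 580
G: finishes 77, weight 3, w·C = 231
Sum = 30+23+189+348+688+580+231 = 2089.

2089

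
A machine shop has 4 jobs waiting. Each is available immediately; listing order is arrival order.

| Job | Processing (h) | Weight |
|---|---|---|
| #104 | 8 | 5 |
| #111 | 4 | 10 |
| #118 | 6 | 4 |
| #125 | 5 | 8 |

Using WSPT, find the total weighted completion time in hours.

WSPT (decreasing weight/processing-time ratio): #111 #125 #118 #104.
#111: finishes 4, weight 10, w·C = 40
#125: finishes 9, weight 8, w·C = 72
#118: finishes 15, weight 4, w·C = 60
#104: finishes 23, weight 5, w·C = 115
Sum = 40+72+60+115 = 287.

287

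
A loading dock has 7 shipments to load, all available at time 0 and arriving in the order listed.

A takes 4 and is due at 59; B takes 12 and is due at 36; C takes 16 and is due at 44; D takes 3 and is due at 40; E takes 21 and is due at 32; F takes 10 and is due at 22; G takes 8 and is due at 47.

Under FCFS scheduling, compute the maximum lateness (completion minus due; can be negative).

FIFO (arrival order): A B C D E F G.
A: 0→4, due 59, lateness -55
B: 4→16, due 36, lateness -20
C: 16→32, due 44, lateness -12
D: 32→35, due 40, lateness -5
E: 35→56, due 32, lateness 24
F: 56→66, due 22, lateness 44
G: 66→74, due 47, lateness 27
Maximum = 44.

44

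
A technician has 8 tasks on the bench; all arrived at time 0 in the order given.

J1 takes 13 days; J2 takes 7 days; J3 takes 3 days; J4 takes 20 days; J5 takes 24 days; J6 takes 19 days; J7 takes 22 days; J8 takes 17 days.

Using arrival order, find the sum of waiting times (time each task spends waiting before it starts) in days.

FIFO (arrival order): J1 J2 J3 J4 J5 J6 J7 J8.
J1: waits 0, runs 0→13
J2: waits 13, runs 13→20
J3: waits 20, runs 20→23
J4: waits 23, runs 23→43
J5: waits 43, runs 43→67
J6: waits 67, runs 67→86
J7: waits 86, runs 86→108
J8: waits 108, runs 108→125
Sum = 0+13+20+23+43+67+86+108 = 360.

360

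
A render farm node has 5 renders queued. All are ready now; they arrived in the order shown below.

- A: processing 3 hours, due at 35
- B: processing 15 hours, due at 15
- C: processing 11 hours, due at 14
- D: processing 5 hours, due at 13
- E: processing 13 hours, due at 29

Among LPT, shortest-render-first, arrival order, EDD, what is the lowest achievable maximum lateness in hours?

16

LPT (decreasing processing time): B E C D A.
B: 0→15, due 15, lateness 0
E: 15→28, due 29, lateness -1
C: 28→39, due 14, lateness 25
D: 39→44, due 13, lateness 31
A: 44→47, due 35, lateness 12
Maximum = 31.
SPT (increasing processing time): A D C E B.
A: 0→3, due 35, lateness -32
D: 3→8, due 13, lateness -5
C: 8→19, due 14, lateness 5
E: 19→32, due 29, lateness 3
B: 32→47, due 15, lateness 32
Maximum = 32.
FIFO (arrival order): A B C D E.
A: 0→3, due 35, lateness -32
B: 3→18, due 15, lateness 3
C: 18→29, due 14, lateness 15
D: 29→34, due 13, lateness 21
E: 34→47, due 29, lateness 18
Maximum = 21.
EDD (increasing due date): D C B E A.
D: 0→5, due 13, lateness -8
C: 5→16, due 14, lateness 2
B: 16→31, due 15, lateness 16
E: 31→44, due 29, lateness 15
A: 44→47, due 35, lateness 12
Maximum = 16.
LPT 31, SPT 32, FIFO 21, EDD 16 → minimum 16.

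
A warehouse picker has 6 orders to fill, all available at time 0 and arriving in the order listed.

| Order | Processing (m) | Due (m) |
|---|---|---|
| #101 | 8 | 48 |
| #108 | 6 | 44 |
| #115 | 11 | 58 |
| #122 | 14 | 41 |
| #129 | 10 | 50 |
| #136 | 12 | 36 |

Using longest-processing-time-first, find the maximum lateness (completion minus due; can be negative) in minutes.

17

LPT (decreasing processing time): #122 #136 #115 #129 #101 #108.
#122: 0→14, due 41, lateness -27
#136: 14→26, due 36, lateness -10
#115: 26→37, due 58, lateness -21
#129: 37→47, due 50, lateness -3
#101: 47→55, due 48, lateness 7
#108: 55→61, due 44, lateness 17
Maximum = 17.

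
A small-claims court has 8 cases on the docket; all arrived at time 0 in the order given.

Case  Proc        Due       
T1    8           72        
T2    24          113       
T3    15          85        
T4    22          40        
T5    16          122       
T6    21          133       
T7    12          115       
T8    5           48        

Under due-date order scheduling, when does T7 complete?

EDD (increasing due date): T4 T8 T1 T3 T2 T7 T5 T6.
T4: 0→22
T8: 22→27
T1: 27→35
T3: 35→50
T2: 50→74
T7: 74→86

86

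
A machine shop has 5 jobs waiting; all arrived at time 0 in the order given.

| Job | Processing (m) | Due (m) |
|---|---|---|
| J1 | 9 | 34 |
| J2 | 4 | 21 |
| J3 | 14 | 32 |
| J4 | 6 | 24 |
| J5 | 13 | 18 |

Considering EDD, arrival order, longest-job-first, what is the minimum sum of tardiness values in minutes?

EDD (increasing due date): J5 J2 J4 J3 J1.
J5: 0→13, due 18, tardiness 0
J2: 13→17, due 21, tardiness 0
J4: 17→23, due 24, tardiness 0
J3: 23→37, due 32, tardiness 5
J1: 37→46, due 34, tardiness 12
Sum = 0+0+0+5+12 = 17.
FIFO (arrival order): J1 J2 J3 J4 J5.
J1: 0→9, due 34, tardiness 0
J2: 9→13, due 21, tardiness 0
J3: 13→27, due 32, tardiness 0
J4: 27→33, due 24, tardiness 9
J5: 33→46, due 18, tardiness 28
Sum = 0+0+0+9+28 = 37.
LPT (decreasing processing time): J3 J5 J1 J4 J2.
J3: 0→14, due 32, tardiness 0
J5: 14→27, due 18, tardiness 9
J1: 27→36, due 34, tardiness 2
J4: 36→42, due 24, tardiness 18
J2: 42→46, due 21, tardiness 25
Sum = 0+9+2+18+25 = 54.
EDD 17, FIFO 37, LPT 54 → minimum 17.

17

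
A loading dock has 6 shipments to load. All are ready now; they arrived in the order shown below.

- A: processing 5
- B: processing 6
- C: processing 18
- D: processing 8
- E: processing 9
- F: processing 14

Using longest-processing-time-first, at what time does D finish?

49

LPT (decreasing processing time): C F E D B A.
C: 0→18
F: 18→32
E: 32→41
D: 41→49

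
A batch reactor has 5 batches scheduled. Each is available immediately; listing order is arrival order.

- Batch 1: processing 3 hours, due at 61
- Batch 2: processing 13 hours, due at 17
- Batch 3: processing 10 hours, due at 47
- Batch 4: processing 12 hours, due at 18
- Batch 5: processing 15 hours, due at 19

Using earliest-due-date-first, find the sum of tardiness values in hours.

EDD (increasing due date): Batch 2 Batch 4 Batch 5 Batch 3 Batch 1.
Batch 2: 0→13, due 17, tardiness 0
Batch 4: 13→25, due 18, tardiness 7
Batch 5: 25→40, due 19, tardiness 21
Batch 3: 40→50, due 47, tardiness 3
Batch 1: 50→53, due 61, tardiness 0
Sum = 0+7+21+3+0 = 31.

31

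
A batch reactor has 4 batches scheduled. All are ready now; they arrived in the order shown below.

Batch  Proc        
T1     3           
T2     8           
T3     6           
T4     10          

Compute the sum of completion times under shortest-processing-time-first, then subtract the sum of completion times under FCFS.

SPT (increasing processing time): T1 T3 T2 T4.
T1: 0→3
T3: 3→9
T2: 9→17
T4: 17→27
Sum = 3+9+17+27 = 56.
FIFO (arrival order): T1 T2 T3 T4.
T1: 0→3
T2: 3→11
T3: 11→17
T4: 17→27
Sum = 3+11+17+27 = 58.
Difference = 56 − 58 = -2.

-2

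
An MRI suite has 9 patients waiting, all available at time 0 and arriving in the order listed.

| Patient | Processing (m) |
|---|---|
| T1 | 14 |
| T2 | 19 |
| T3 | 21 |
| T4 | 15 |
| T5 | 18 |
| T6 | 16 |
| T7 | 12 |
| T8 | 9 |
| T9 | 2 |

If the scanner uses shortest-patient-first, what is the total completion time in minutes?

SPT (increasing processing time): T9 T8 T7 T1 T4 T6 T5 T2 T3.
T9: 0→2
T8: 2→11
T7: 11→23
T1: 23→37
T4: 37→52
T6: 52→68
T5: 68→86
T2: 86→105
T3: 105→126
Sum = 2+11+23+37+52+68+86+105+126 = 510.

510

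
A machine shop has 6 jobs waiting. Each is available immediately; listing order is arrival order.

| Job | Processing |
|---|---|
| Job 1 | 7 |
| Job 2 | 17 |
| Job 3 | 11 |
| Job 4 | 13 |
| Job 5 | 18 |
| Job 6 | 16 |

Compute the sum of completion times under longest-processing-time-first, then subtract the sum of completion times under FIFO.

63

LPT (decreasing processing time): Job 5 Job 2 Job 6 Job 4 Job 3 Job 1.
Job 5: 0→18
Job 2: 18→35
Job 6: 35→51
Job 4: 51→64
Job 3: 64→75
Job 1: 75→82
Sum = 18+35+51+64+75+82 = 325.
FIFO (arrival order): Job 1 Job 2 Job 3 Job 4 Job 5 Job 6.
Job 1: 0→7
Job 2: 7→24
Job 3: 24→35
Job 4: 35→48
Job 5: 48→66
Job 6: 66→82
Sum = 7+24+35+48+66+82 = 262.
Difference = 325 − 262 = 63.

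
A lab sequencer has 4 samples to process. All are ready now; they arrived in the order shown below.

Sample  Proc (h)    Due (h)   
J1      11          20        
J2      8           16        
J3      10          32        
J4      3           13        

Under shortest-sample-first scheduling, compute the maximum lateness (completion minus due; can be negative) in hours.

12

SPT (increasing processing time): J4 J2 J3 J1.
J4: 0→3, due 13, lateness -10
J2: 3→11, due 16, lateness -5
J3: 11→21, due 32, lateness -11
J1: 21→32, due 20, lateness 12
Maximum = 12.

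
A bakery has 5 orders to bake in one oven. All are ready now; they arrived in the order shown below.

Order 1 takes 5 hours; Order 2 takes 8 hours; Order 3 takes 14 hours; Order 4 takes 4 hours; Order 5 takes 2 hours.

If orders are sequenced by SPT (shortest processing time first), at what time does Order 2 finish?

19

SPT (increasing processing time): Order 5 Order 4 Order 1 Order 2 Order 3.
Order 5: 0→2
Order 4: 2→6
Order 1: 6→11
Order 2: 11→19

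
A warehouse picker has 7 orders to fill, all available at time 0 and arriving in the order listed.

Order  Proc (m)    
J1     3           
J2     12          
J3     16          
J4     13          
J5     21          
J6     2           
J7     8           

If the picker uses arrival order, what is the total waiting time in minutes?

225

FIFO (arrival order): J1 J2 J3 J4 J5 J6 J7.
J1: waits 0, runs 0→3
J2: waits 3, runs 3→15
J3: waits 15, runs 15→31
J4: waits 31, runs 31→44
J5: waits 44, runs 44→65
J6: waits 65, runs 65→67
J7: waits 67, runs 67→75
Sum = 0+3+15+31+44+65+67 = 225.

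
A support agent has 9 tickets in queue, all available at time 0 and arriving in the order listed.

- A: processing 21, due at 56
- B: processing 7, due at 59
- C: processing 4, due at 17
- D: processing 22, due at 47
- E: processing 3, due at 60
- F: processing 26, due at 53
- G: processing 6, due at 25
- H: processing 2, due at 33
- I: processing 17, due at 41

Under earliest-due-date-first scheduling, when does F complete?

77

EDD (increasing due date): C G H I D F A B E.
C: 0→4
G: 4→10
H: 10→12
I: 12→29
D: 29→51
F: 51→77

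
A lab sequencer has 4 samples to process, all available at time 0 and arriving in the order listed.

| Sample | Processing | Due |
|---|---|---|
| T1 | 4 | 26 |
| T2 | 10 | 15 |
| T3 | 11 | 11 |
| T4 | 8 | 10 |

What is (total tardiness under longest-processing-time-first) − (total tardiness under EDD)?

LPT (decreasing processing time): T3 T2 T4 T1.
T3: 0→11, due 11, tardiness 0
T2: 11→21, due 15, tardiness 6
T4: 21→29, due 10, tardiness 19
T1: 29→33, due 26, tardiness 7
Sum = 0+6+19+7 = 32.
EDD (increasing due date): T4 T3 T2 T1.
T4: 0→8, due 10, tardiness 0
T3: 8→19, due 11, tardiness 8
T2: 19→29, due 15, tardiness 14
T1: 29→33, due 26, tardiness 7
Sum = 0+8+14+7 = 29.
Difference = 32 − 29 = 3.

3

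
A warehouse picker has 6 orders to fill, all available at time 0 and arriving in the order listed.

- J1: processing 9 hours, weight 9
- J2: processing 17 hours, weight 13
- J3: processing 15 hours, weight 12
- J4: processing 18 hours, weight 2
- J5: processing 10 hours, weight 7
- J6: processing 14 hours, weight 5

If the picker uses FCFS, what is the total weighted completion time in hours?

1927

FIFO (arrival order): J1 J2 J3 J4 J5 J6.
J1: finishes 9, weight 9, w·C = 81
J2: finishes 26, weight 13, w·C = 338
J3: finishes 41, weight 12, w·C = 492
J4: finishes 59, weight 2, w·C = 118
J5: finishes 69, weight 7, w·C = 483
J6: finishes 83, weight 5, w·C = 415
Sum = 81+338+492+118+483+415 = 1927.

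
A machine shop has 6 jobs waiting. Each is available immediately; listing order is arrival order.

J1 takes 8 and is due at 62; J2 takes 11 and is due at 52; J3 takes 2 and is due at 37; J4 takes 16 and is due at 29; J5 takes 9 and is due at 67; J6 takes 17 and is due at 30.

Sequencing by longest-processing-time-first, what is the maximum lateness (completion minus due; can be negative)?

LPT (decreasing processing time): J6 J4 J2 J5 J1 J3.
J6: 0→17, due 30, lateness -13
J4: 17→33, due 29, lateness 4
J2: 33→44, due 52, lateness -8
J5: 44→53, due 67, lateness -14
J1: 53→61, due 62, lateness -1
J3: 61→63, due 37, lateness 26
Maximum = 26.

26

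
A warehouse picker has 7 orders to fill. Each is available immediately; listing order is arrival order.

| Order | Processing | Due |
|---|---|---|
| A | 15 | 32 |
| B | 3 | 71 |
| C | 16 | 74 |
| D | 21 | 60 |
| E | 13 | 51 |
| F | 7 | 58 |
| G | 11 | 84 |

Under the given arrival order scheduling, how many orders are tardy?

FIFO (arrival order): A B C D E F G.
A: 0→15, due 32, tardiness 0
B: 15→18, due 71, tardiness 0
C: 18→34, due 74, tardiness 0
D: 34→55, due 60, tardiness 0
E: 55→68, due 51, tardiness 17
F: 68→75, due 58, tardiness 17
G: 75→86, due 84, tardiness 2
Late orders: 3.

3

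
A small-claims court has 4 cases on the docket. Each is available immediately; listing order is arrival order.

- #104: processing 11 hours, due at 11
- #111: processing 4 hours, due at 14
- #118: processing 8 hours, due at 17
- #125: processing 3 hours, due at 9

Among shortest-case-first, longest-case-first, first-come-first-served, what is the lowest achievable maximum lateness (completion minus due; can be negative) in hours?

15

SPT (increasing processing time): #125 #111 #118 #104.
#125: 0→3, due 9, lateness -6
#111: 3→7, due 14, lateness -7
#118: 7→15, due 17, lateness -2
#104: 15→26, due 11, lateness 15
Maximum = 15.
LPT (decreasing processing time): #104 #118 #111 #125.
#104: 0→11, due 11, lateness 0
#118: 11→19, due 17, lateness 2
#111: 19→23, due 14, lateness 9
#125: 23→26, due 9, lateness 17
Maximum = 17.
FIFO (arrival order): #104 #111 #118 #125.
#104: 0→11, due 11, lateness 0
#111: 11→15, due 14, lateness 1
#118: 15→23, due 17, lateness 6
#125: 23→26, due 9, lateness 17
Maximum = 17.
SPT 15, LPT 17, FIFO 17 → minimum 15.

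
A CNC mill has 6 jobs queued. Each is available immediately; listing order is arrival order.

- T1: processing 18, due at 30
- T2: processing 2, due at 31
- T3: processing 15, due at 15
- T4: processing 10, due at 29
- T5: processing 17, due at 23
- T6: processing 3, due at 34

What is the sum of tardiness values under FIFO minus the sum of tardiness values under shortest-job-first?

FIFO (arrival order): T1 T2 T3 T4 T5 T6.
T1: 0→18, due 30, tardiness 0
T2: 18→20, due 31, tardiness 0
T3: 20→35, due 15, tardiness 20
T4: 35→45, due 29, tardiness 16
T5: 45→62, due 23, tardiness 39
T6: 62→65, due 34, tardiness 31
Sum = 0+0+20+16+39+31 = 106.
SPT (increasing processing time): T2 T6 T4 T3 T5 T1.
T2: 0→2, due 31, tardiness 0
T6: 2→5, due 34, tardiness 0
T4: 5→15, due 29, tardiness 0
T3: 15→30, due 15, tardiness 15
T5: 30→47, due 23, tardiness 24
T1: 47→65, due 30, tardiness 35
Sum = 0+0+0+15+24+35 = 74.
Difference = 106 − 74 = 32.

32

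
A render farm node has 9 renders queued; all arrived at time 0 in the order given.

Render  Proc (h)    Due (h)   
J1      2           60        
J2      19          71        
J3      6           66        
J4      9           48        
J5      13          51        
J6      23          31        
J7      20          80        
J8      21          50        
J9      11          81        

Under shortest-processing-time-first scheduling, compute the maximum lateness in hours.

93

SPT (increasing processing time): J1 J3 J4 J9 J5 J2 J7 J8 J6.
J1: 0→2, due 60, lateness -58
J3: 2→8, due 66, lateness -58
J4: 8→17, due 48, lateness -31
J9: 17→28, due 81, lateness -53
J5: 28→41, due 51, lateness -10
J2: 41→60, due 71, lateness -11
J7: 60→80, due 80, lateness 0
J8: 80→101, due 50, lateness 51
J6: 101→124, due 31, lateness 93
Maximum = 93.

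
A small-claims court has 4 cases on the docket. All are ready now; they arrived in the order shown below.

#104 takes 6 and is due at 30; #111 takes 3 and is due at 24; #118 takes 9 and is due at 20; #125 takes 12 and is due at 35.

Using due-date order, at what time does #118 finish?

EDD (increasing due date): #118 #111 #104 #125.
#118: 0→9

9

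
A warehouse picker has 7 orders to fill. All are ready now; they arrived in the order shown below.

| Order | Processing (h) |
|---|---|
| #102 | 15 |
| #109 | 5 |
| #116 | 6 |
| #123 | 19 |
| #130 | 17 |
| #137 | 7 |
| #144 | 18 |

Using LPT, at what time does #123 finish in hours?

19

LPT (decreasing processing time): #123 #144 #130 #102 #137 #116 #109.
#123: 0→19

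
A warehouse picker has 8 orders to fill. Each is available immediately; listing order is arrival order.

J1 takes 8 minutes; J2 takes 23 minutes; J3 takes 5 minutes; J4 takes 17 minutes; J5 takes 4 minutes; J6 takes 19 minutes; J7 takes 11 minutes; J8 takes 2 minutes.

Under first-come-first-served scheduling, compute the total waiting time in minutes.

348

FIFO (arrival order): J1 J2 J3 J4 J5 J6 J7 J8.
J1: waits 0, runs 0→8
J2: waits 8, runs 8→31
J3: waits 31, runs 31→36
J4: waits 36, runs 36→53
J5: waits 53, runs 53→57
J6: waits 57, runs 57→76
J7: waits 76, runs 76→87
J8: waits 87, runs 87→89
Sum = 0+8+31+36+53+57+76+87 = 348.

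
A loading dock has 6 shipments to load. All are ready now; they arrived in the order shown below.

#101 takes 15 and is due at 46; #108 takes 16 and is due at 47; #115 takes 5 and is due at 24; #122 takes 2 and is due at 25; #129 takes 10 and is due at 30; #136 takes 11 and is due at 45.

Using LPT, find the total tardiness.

LPT (decreasing processing time): #108 #101 #136 #129 #115 #122.
#108: 0→16, due 47, tardiness 0
#101: 16→31, due 46, tardiness 0
#136: 31→42, due 45, tardiness 0
#129: 42→52, due 30, tardiness 22
#115: 52→57, due 24, tardiness 33
#122: 57→59, due 25, tardiness 34
Sum = 0+0+0+22+33+34 = 89.

89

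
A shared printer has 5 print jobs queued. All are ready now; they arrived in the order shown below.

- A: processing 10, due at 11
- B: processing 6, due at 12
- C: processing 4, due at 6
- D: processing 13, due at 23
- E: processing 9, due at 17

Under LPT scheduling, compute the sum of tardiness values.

LPT (decreasing processing time): D A E B C.
D: 0→13, due 23, tardiness 0
A: 13→23, due 11, tardiness 12
E: 23→32, due 17, tardiness 15
B: 32→38, due 12, tardiness 26
C: 38→42, due 6, tardiness 36
Sum = 0+12+15+26+36 = 89.

89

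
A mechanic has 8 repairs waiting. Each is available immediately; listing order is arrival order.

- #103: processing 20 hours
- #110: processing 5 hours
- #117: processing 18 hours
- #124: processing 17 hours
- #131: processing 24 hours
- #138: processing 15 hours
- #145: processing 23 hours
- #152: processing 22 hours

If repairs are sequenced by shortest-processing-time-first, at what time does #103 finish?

SPT (increasing processing time): #110 #138 #124 #117 #103 #152 #145 #131.
#110: 0→5
#138: 5→20
#124: 20→37
#117: 37→55
#103: 55→75

75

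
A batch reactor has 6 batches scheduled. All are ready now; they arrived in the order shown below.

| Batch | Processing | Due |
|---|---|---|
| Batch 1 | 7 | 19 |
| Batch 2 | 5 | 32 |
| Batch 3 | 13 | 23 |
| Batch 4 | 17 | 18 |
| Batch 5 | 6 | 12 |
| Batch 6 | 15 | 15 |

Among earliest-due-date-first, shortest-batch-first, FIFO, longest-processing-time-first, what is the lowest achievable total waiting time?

EDD (increasing due date): Batch 5 Batch 6 Batch 4 Batch 1 Batch 3 Batch 2.
Batch 5: waits 0, runs 0→6
Batch 6: waits 6, runs 6→21
Batch 4: waits 21, runs 21→38
Batch 1: waits 38, runs 38→45
Batch 3: waits 45, runs 45→58
Batch 2: waits 58, runs 58→63
Sum = 0+6+21+38+45+58 = 168.
SPT (increasing processing time): Batch 2 Batch 5 Batch 1 Batch 3 Batch 6 Batch 4.
Batch 2: waits 0, runs 0→5
Batch 5: waits 5, runs 5→11
Batch 1: waits 11, runs 11→18
Batch 3: waits 18, runs 18→31
Batch 6: waits 31, runs 31→46
Batch 4: waits 46, runs 46→63
Sum = 0+5+11+18+31+46 = 111.
FIFO (arrival order): Batch 1 Batch 2 Batch 3 Batch 4 Batch 5 Batch 6.
Batch 1: waits 0, runs 0→7
Batch 2: waits 7, runs 7→12
Batch 3: waits 12, runs 12→25
Batch 4: waits 25, runs 25→42
Batch 5: waits 42, runs 42→48
Batch 6: waits 48, runs 48→63
Sum = 0+7+12+25+42+48 = 134.
LPT (decreasing processing time): Batch 4 Batch 6 Batch 3 Batch 1 Batch 5 Batch 2.
Batch 4: waits 0, runs 0→17
Batch 6: waits 17, runs 17→32
Batch 3: waits 32, runs 32→45
Batch 1: waits 45, runs 45→52
Batch 5: waits 52, runs 52→58
Batch 2: waits 58, runs 58→63
Sum = 0+17+32+45+52+58 = 204.
EDD 168, SPT 111, FIFO 134, LPT 204 → minimum 111.

111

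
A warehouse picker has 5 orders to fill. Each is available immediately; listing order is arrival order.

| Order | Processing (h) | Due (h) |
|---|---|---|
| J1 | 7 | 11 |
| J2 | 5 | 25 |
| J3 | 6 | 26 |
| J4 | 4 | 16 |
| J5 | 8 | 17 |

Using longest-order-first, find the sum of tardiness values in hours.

19

LPT (decreasing processing time): J5 J1 J3 J2 J4.
J5: 0→8, due 17, tardiness 0
J1: 8→15, due 11, tardiness 4
J3: 15→21, due 26, tardiness 0
J2: 21→26, due 25, tardiness 1
J4: 26→30, due 16, tardiness 14
Sum = 0+4+0+1+14 = 19.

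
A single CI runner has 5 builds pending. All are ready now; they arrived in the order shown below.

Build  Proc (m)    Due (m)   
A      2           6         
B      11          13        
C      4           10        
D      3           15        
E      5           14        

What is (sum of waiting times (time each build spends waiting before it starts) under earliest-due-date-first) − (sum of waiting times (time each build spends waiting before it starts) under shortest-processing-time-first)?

EDD (increasing due date): A C B E D.
A: waits 0, runs 0→2
C: waits 2, runs 2→6
B: waits 6, runs 6→17
E: waits 17, runs 17→22
D: waits 22, runs 22→25
Sum = 0+2+6+17+22 = 47.
SPT (increasing processing time): A D C E B.
A: waits 0, runs 0→2
D: waits 2, runs 2→5
C: waits 5, runs 5→9
E: waits 9, runs 9→14
B: waits 14, runs 14→25
Sum = 0+2+5+9+14 = 30.
Difference = 47 − 30 = 17.

17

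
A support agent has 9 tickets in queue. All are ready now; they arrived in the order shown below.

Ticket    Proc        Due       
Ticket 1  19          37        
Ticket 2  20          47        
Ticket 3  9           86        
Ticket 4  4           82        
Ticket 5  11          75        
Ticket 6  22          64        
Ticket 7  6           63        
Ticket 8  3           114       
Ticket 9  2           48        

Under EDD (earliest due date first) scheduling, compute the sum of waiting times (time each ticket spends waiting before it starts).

EDD (increasing due date): Ticket 1 Ticket 2 Ticket 9 Ticket 7 Ticket 6 Ticket 5 Ticket 4 Ticket 3 Ticket 8.
Ticket 1: waits 0, runs 0→19
Ticket 2: waits 19, runs 19→39
Ticket 9: waits 39, runs 39→41
Ticket 7: waits 41, runs 41→47
Ticket 6: waits 47, runs 47→69
Ticket 5: waits 69, runs 69→80
Ticket 4: waits 80, runs 80→84
Ticket 3: waits 84, runs 84→93
Ticket 8: waits 93, runs 93→96
Sum = 0+19+39+41+47+69+80+84+93 = 472.

472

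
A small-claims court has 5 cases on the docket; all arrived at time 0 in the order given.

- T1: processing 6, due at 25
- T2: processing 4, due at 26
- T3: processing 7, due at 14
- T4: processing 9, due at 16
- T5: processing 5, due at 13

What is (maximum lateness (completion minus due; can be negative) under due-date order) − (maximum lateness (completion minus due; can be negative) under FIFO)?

-13

EDD (increasing due date): T5 T3 T4 T1 T2.
T5: 0→5, due 13, lateness -8
T3: 5→12, due 14, lateness -2
T4: 12→21, due 16, lateness 5
T1: 21→27, due 25, lateness 2
T2: 27→31, due 26, lateness 5
Maximum = 5.
FIFO (arrival order): T1 T2 T3 T4 T5.
T1: 0→6, due 25, lateness -19
T2: 6→10, due 26, lateness -16
T3: 10→17, due 14, lateness 3
T4: 17→26, due 16, lateness 10
T5: 26→31, due 13, lateness 18
Maximum = 18.
Difference = 5 − 18 = -13.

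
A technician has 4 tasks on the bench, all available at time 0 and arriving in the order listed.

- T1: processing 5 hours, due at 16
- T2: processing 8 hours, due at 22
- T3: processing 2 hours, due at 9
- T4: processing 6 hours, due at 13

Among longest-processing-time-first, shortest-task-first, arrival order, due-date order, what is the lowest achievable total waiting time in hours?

22

LPT (decreasing processing time): T2 T4 T1 T3.
T2: waits 0, runs 0→8
T4: waits 8, runs 8→14
T1: waits 14, runs 14→19
T3: waits 19, runs 19→21
Sum = 0+8+14+19 = 41.
SPT (increasing processing time): T3 T1 T4 T2.
T3: waits 0, runs 0→2
T1: waits 2, runs 2→7
T4: waits 7, runs 7→13
T2: waits 13, runs 13→21
Sum = 0+2+7+13 = 22.
FIFO (arrival order): T1 T2 T3 T4.
T1: waits 0, runs 0→5
T2: waits 5, runs 5→13
T3: waits 13, runs 13→15
T4: waits 15, runs 15→21
Sum = 0+5+13+15 = 33.
EDD (increasing due date): T3 T4 T1 T2.
T3: waits 0, runs 0→2
T4: waits 2, runs 2→8
T1: waits 8, runs 8→13
T2: waits 13, runs 13→21
Sum = 0+2+8+13 = 23.
LPT 41, SPT 22, FIFO 33, EDD 23 → minimum 22.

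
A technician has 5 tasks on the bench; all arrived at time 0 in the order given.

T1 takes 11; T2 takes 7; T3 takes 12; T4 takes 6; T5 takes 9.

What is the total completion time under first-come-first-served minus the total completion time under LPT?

-11

FIFO (arrival order): T1 T2 T3 T4 T5.
T1: 0→11
T2: 11→18
T3: 18→30
T4: 30→36
T5: 36→45
Sum = 11+18+30+36+45 = 140.
LPT (decreasing processing time): T3 T1 T5 T2 T4.
T3: 0→12
T1: 12→23
T5: 23→32
T2: 32→39
T4: 39→45
Sum = 12+23+32+39+45 = 151.
Difference = 140 − 151 = -11.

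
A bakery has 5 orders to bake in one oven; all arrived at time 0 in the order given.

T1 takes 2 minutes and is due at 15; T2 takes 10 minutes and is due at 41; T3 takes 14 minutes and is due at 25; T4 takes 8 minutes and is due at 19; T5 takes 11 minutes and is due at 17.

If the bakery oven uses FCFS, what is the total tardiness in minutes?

44

FIFO (arrival order): T1 T2 T3 T4 T5.
T1: 0→2, due 15, tardiness 0
T2: 2→12, due 41, tardiness 0
T3: 12→26, due 25, tardiness 1
T4: 26→34, due 19, tardiness 15
T5: 34→45, due 17, tardiness 28
Sum = 0+0+1+15+28 = 44.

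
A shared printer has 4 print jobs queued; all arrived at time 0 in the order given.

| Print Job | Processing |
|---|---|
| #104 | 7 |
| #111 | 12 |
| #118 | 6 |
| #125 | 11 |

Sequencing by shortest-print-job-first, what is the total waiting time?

SPT (increasing processing time): #118 #104 #125 #111.
#118: waits 0, runs 0→6
#104: waits 6, runs 6→13
#125: waits 13, runs 13→24
#111: waits 24, runs 24→36
Sum = 0+6+13+24 = 43.

43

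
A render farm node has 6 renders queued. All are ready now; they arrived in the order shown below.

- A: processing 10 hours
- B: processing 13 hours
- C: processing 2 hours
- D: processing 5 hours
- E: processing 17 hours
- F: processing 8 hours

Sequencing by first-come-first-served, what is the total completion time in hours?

FIFO (arrival order): A B C D E F.
A: 0→10
B: 10→23
C: 23→25
D: 25→30
E: 30→47
F: 47→55
Sum = 10+23+25+30+47+55 = 190.

190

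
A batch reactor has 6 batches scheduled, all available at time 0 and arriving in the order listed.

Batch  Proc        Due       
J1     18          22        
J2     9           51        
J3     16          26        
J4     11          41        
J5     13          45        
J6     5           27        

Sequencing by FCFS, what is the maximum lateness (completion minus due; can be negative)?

45

FIFO (arrival order): J1 J2 J3 J4 J5 J6.
J1: 0→18, due 22, lateness -4
J2: 18→27, due 51, lateness -24
J3: 27→43, due 26, lateness 17
J4: 43→54, due 41, lateness 13
J5: 54→67, due 45, lateness 22
J6: 67→72, due 27, lateness 45
Maximum = 45.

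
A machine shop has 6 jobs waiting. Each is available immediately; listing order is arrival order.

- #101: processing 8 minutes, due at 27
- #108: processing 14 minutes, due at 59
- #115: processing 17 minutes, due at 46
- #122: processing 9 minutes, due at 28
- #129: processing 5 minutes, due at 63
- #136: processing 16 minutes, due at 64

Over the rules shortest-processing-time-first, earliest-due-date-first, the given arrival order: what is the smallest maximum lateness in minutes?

5

SPT (increasing processing time): #129 #101 #122 #108 #136 #115.
#129: 0→5, due 63, lateness -58
#101: 5→13, due 27, lateness -14
#122: 13→22, due 28, lateness -6
#108: 22→36, due 59, lateness -23
#136: 36→52, due 64, lateness -12
#115: 52→69, due 46, lateness 23
Maximum = 23.
EDD (increasing due date): #101 #122 #115 #108 #129 #136.
#101: 0→8, due 27, lateness -19
#122: 8→17, due 28, lateness -11
#115: 17→34, due 46, lateness -12
#108: 34→48, due 59, lateness -11
#129: 48→53, due 63, lateness -10
#136: 53→69, due 64, lateness 5
Maximum = 5.
FIFO (arrival order): #101 #108 #115 #122 #129 #136.
#101: 0→8, due 27, lateness -19
#108: 8→22, due 59, lateness -37
#115: 22→39, due 46, lateness -7
#122: 39→48, due 28, lateness 20
#129: 48→53, due 63, lateness -10
#136: 53→69, due 64, lateness 5
Maximum = 20.
SPT 23, EDD 5, FIFO 20 → minimum 5.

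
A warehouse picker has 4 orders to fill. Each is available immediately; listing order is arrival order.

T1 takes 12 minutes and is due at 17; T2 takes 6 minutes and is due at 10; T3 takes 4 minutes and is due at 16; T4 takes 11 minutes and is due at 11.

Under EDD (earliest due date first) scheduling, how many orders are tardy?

3

EDD (increasing due date): T2 T4 T3 T1.
T2: 0→6, due 10, tardiness 0
T4: 6→17, due 11, tardiness 6
T3: 17→21, due 16, tardiness 5
T1: 21→33, due 17, tardiness 16
Late orders: 3.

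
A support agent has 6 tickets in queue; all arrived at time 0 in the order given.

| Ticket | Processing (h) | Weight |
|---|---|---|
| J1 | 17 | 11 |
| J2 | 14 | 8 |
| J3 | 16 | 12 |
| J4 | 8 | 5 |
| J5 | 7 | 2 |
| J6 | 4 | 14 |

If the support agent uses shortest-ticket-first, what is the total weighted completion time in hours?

SPT (increasing processing time): J6 J5 J4 J2 J3 J1.
J6: finishes 4, weight 14, w·C = 56
J5: finishes 11, weight 2, w·C = 22
J4: finishes 19, weight 5, w·C = 95
J2: finishes 33, weight 8, w·C = 264
J3: finishes 49, weight 12, w·C = 588
J1: finishes 66, weight 11, w·C = 726
Sum = 56+22+95+264+588+726 = 1751.

1751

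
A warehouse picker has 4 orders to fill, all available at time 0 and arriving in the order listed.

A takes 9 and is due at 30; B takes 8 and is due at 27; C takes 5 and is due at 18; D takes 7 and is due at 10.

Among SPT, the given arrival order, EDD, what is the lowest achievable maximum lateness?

-1

SPT (increasing processing time): C D B A.
C: 0→5, due 18, lateness -13
D: 5→12, due 10, lateness 2
B: 12→20, due 27, lateness -7
A: 20→29, due 30, lateness -1
Maximum = 2.
FIFO (arrival order): A B C D.
A: 0→9, due 30, lateness -21
B: 9→17, due 27, lateness -10
C: 17→22, due 18, lateness 4
D: 22→29, due 10, lateness 19
Maximum = 19.
EDD (increasing due date): D C B A.
D: 0→7, due 10, lateness -3
C: 7→12, due 18, lateness -6
B: 12→20, due 27, lateness -7
A: 20→29, due 30, lateness -1
Maximum = -1.
SPT 2, FIFO 19, EDD -1 → minimum -1.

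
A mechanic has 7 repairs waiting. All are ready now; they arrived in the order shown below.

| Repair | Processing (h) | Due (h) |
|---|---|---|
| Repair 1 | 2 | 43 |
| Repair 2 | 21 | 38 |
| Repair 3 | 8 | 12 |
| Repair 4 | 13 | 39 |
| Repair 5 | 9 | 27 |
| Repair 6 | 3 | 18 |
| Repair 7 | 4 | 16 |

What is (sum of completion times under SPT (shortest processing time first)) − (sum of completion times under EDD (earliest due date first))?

SPT (increasing processing time): Repair 1 Repair 6 Repair 7 Repair 3 Repair 5 Repair 4 Repair 2.
Repair 1: 0→2
Repair 6: 2→5
Repair 7: 5→9
Repair 3: 9→17
Repair 5: 17→26
Repair 4: 26→39
Repair 2: 39→60
Sum = 2+5+9+17+26+39+60 = 158.
EDD (increasing due date): Repair 3 Repair 7 Repair 6 Repair 5 Repair 2 Repair 4 Repair 1.
Repair 3: 0→8
Repair 7: 8→12
Repair 6: 12→15
Repair 5: 15→24
Repair 2: 24→45
Repair 4: 45→58
Repair 1: 58→60
Sum = 8+12+15+24+45+58+60 = 222.
Difference = 158 − 222 = -64.

-64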